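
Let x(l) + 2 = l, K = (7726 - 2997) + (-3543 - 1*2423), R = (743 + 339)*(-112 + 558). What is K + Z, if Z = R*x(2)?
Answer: -1237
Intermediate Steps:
R = 482572 (R = 1082*446 = 482572)
K = -1237 (K = 4729 + (-3543 - 2423) = 4729 - 5966 = -1237)
x(l) = -2 + l
Z = 0 (Z = 482572*(-2 + 2) = 482572*0 = 0)
K + Z = -1237 + 0 = -1237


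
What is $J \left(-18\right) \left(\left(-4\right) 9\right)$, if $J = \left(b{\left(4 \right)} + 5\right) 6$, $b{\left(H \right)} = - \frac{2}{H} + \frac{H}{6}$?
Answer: $20088$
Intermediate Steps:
$b{\left(H \right)} = - \frac{2}{H} + \frac{H}{6}$ ($b{\left(H \right)} = - \frac{2}{H} + H \frac{1}{6} = - \frac{2}{H} + \frac{H}{6}$)
$J = 31$ ($J = \left(\left(- \frac{2}{4} + \frac{1}{6} \cdot 4\right) + 5\right) 6 = \left(\left(\left(-2\right) \frac{1}{4} + \frac{2}{3}\right) + 5\right) 6 = \left(\left(- \frac{1}{2} + \frac{2}{3}\right) + 5\right) 6 = \left(\frac{1}{6} + 5\right) 6 = \frac{31}{6} \cdot 6 = 31$)
$J \left(-18\right) \left(\left(-4\right) 9\right) = 31 \left(-18\right) \left(\left(-4\right) 9\right) = \left(-558\right) \left(-36\right) = 20088$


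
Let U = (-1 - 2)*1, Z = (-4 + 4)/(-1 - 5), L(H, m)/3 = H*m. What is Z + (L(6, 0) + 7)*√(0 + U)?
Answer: 7*I*√3 ≈ 12.124*I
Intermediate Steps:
L(H, m) = 3*H*m (L(H, m) = 3*(H*m) = 3*H*m)
Z = 0 (Z = 0/(-6) = 0*(-⅙) = 0)
U = -3 (U = -3*1 = -3)
Z + (L(6, 0) + 7)*√(0 + U) = 0 + (3*6*0 + 7)*√(0 - 3) = 0 + (0 + 7)*√(-3) = 0 + 7*(I*√3) = 0 + 7*I*√3 = 7*I*√3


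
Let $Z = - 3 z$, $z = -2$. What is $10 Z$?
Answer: $60$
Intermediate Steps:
$Z = 6$ ($Z = \left(-3\right) \left(-2\right) = 6$)
$10 Z = 10 \cdot 6 = 60$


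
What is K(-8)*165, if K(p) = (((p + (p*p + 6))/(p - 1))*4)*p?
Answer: 109120/3 ≈ 36373.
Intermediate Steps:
K(p) = 4*p*(6 + p + p²)/(-1 + p) (K(p) = (((p + (p² + 6))/(-1 + p))*4)*p = (((p + (6 + p²))/(-1 + p))*4)*p = (((6 + p + p²)/(-1 + p))*4)*p = (4*(6 + p + p²)/(-1 + p))*p = 4*p*(6 + p + p²)/(-1 + p))
K(-8)*165 = (4*(-8)*(6 - 8 + (-8)²)/(-1 - 8))*165 = (4*(-8)*(6 - 8 + 64)/(-9))*165 = (4*(-8)*(-⅑)*62)*165 = (1984/9)*165 = 109120/3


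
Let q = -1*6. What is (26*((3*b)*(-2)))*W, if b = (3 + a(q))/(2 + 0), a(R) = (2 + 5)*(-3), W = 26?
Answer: 36504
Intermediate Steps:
q = -6
a(R) = -21 (a(R) = 7*(-3) = -21)
b = -9 (b = (3 - 21)/(2 + 0) = -18/2 = -18*½ = -9)
(26*((3*b)*(-2)))*W = (26*((3*(-9))*(-2)))*26 = (26*(-27*(-2)))*26 = (26*54)*26 = 1404*26 = 36504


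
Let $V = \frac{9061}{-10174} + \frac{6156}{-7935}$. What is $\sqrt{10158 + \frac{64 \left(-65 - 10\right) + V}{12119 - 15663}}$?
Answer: $\frac{\sqrt{10917236582644919979865}}{1036628860} \approx 100.79$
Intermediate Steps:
$V = - \frac{44843393}{26910230}$ ($V = 9061 \left(- \frac{1}{10174}\right) + 6156 \left(- \frac{1}{7935}\right) = - \frac{9061}{10174} - \frac{2052}{2645} = - \frac{44843393}{26910230} \approx -1.6664$)
$\sqrt{10158 + \frac{64 \left(-65 - 10\right) + V}{12119 - 15663}} = \sqrt{10158 + \frac{64 \left(-65 - 10\right) - \frac{44843393}{26910230}}{12119 - 15663}} = \sqrt{10158 + \frac{64 \left(-75\right) - \frac{44843393}{26910230}}{-3544}} = \sqrt{10158 + \left(-4800 - \frac{44843393}{26910230}\right) \left(- \frac{1}{3544}\right)} = \sqrt{10158 - - \frac{129213947393}{95369855120}} = \sqrt{10158 + \frac{129213947393}{95369855120}} = \sqrt{\frac{968896202256353}{95369855120}} = \frac{\sqrt{10917236582644919979865}}{1036628860}$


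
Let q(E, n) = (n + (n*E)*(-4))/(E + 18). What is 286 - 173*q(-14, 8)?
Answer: -19436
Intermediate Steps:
q(E, n) = (n - 4*E*n)/(18 + E) (q(E, n) = (n + (E*n)*(-4))/(18 + E) = (n - 4*E*n)/(18 + E))
286 - 173*q(-14, 8) = 286 - 1384*(1 - 4*(-14))/(18 - 14) = 286 - 1384*(1 + 56)/4 = 286 - 1384*57/4 = 286 - 173*114 = 286 - 19722 = -19436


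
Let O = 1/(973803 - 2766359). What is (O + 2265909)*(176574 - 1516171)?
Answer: -5441133263544338591/1792556 ≈ -3.0354e+12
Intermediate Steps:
O = -1/1792556 (O = 1/(-1792556) = -1/1792556 ≈ -5.5786e-7)
(O + 2265909)*(176574 - 1516171) = (-1/1792556 + 2265909)*(176574 - 1516171) = (4061768773403/1792556)*(-1339597) = -5441133263544338591/1792556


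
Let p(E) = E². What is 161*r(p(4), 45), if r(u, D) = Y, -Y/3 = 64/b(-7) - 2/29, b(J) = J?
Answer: 129030/29 ≈ 4449.3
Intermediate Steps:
Y = 5610/203 (Y = -3*(64/(-7) - 2/29) = -3*(64*(-⅐) - 2*1/29) = -3*(-64/7 - 2/29) = -3*(-1870/203) = 5610/203 ≈ 27.635)
r(u, D) = 5610/203
161*r(p(4), 45) = 161*(5610/203) = 129030/29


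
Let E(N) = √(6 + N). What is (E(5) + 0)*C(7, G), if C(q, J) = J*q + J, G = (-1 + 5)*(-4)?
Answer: -128*√11 ≈ -424.53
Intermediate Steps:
G = -16 (G = 4*(-4) = -16)
C(q, J) = J + J*q
(E(5) + 0)*C(7, G) = (√(6 + 5) + 0)*(-16*(1 + 7)) = (√11 + 0)*(-16*8) = √11*(-128) = -128*√11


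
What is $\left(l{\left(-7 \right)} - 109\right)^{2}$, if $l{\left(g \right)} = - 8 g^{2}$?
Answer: $251001$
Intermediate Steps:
$\left(l{\left(-7 \right)} - 109\right)^{2} = \left(- 8 \left(-7\right)^{2} - 109\right)^{2} = \left(\left(-8\right) 49 - 109\right)^{2} = \left(-392 - 109\right)^{2} = \left(-501\right)^{2} = 251001$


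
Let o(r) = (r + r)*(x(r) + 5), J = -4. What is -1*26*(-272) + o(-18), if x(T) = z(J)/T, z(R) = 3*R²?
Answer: 6988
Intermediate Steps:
x(T) = 48/T (x(T) = (3*(-4)²)/T = (3*16)/T = 48/T)
o(r) = 2*r*(5 + 48/r) (o(r) = (r + r)*(48/r + 5) = (2*r)*(5 + 48/r) = 2*r*(5 + 48/r))
-1*26*(-272) + o(-18) = -1*26*(-272) + (96 + 10*(-18)) = -26*(-272) + (96 - 180) = 7072 - 84 = 6988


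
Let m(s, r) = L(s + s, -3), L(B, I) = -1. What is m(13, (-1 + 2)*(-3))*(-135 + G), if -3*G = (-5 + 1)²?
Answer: 421/3 ≈ 140.33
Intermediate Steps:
m(s, r) = -1
G = -16/3 (G = -(-5 + 1)²/3 = -⅓*(-4)² = -⅓*16 = -16/3 ≈ -5.3333)
m(13, (-1 + 2)*(-3))*(-135 + G) = -(-135 - 16/3) = -1*(-421/3) = 421/3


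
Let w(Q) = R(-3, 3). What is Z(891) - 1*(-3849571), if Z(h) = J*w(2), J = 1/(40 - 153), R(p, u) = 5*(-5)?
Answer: 435001548/113 ≈ 3.8496e+6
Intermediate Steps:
R(p, u) = -25
w(Q) = -25
J = -1/113 (J = 1/(-113) = -1/113 ≈ -0.0088496)
Z(h) = 25/113 (Z(h) = -1/113*(-25) = 25/113)
Z(891) - 1*(-3849571) = 25/113 - 1*(-3849571) = 25/113 + 3849571 = 435001548/113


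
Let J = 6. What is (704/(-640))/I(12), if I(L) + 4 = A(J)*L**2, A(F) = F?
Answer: -11/8600 ≈ -0.0012791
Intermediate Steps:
I(L) = -4 + 6*L**2
(704/(-640))/I(12) = (704/(-640))/(-4 + 6*12**2) = (704*(-1/640))/(-4 + 6*144) = -11/(10*(-4 + 864)) = -11/10/860 = -11/10*1/860 = -11/8600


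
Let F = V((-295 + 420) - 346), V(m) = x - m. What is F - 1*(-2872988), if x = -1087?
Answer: 2872122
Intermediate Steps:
V(m) = -1087 - m
F = -866 (F = -1087 - ((-295 + 420) - 346) = -1087 - (125 - 346) = -1087 - 1*(-221) = -1087 + 221 = -866)
F - 1*(-2872988) = -866 - 1*(-2872988) = -866 + 2872988 = 2872122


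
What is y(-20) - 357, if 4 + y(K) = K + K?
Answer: -401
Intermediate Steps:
y(K) = -4 + 2*K (y(K) = -4 + (K + K) = -4 + 2*K)
y(-20) - 357 = (-4 + 2*(-20)) - 357 = (-4 - 40) - 357 = -44 - 357 = -401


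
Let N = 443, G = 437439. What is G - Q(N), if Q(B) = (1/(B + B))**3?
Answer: 304241648606183/695506456 ≈ 4.3744e+5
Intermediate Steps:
Q(B) = 1/(8*B**3) (Q(B) = (1/(2*B))**3 = 1/(8*B**3))
G - Q(N) = 437439 - 1/(8*443**3) = 437439 - 1/(8*86938307) = 437439 - 1*1/695506456 = 437439 - 1/695506456 = 304241648606183/695506456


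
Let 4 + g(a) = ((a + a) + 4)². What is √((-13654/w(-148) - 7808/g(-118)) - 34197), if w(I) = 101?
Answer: I*√7044837193927715/452985 ≈ 185.29*I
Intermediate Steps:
g(a) = -4 + (4 + 2*a)² (g(a) = -4 + ((a + a) + 4)² = -4 + (2*a + 4)² = -4 + (4 + 2*a)²)
√((-13654/w(-148) - 7808/g(-118)) - 34197) = √((-13654/101 - 7808/(-4 + 4*(2 - 118)²)) - 34197) = √((-13654*1/101 - 7808/(-4 + 4*(-116)²)) - 34197) = √((-13654/101 - 7808/(-4 + 4*13456)) - 34197) = √((-13654/101 - 7808/(-4 + 53824)) - 34197) = √((-13654/101 - 7808/53820) - 34197) = √((-13654/101 - 7808*1/53820) - 34197) = √((-13654/101 - 1952/13455) - 34197) = √(-183911722/1358955 - 34197) = √(-46656095857/1358955) = I*√7044837193927715/452985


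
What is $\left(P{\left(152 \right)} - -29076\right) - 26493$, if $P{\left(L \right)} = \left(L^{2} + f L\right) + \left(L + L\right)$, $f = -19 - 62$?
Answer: $13679$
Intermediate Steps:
$f = -81$
$P{\left(L \right)} = L^{2} - 79 L$ ($P{\left(L \right)} = \left(L^{2} - 81 L\right) + \left(L + L\right) = \left(L^{2} - 81 L\right) + 2 L = L^{2} - 79 L$)
$\left(P{\left(152 \right)} - -29076\right) - 26493 = \left(152 \left(-79 + 152\right) - -29076\right) - 26493 = \left(152 \cdot 73 + 29076\right) - 26493 = \left(11096 + 29076\right) - 26493 = 40172 - 26493 = 13679$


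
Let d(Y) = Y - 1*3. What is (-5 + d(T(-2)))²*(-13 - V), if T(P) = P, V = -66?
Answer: 5300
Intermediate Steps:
d(Y) = -3 + Y (d(Y) = Y - 3 = -3 + Y)
(-5 + d(T(-2)))²*(-13 - V) = (-5 + (-3 - 2))²*(-13 - 1*(-66)) = (-5 - 5)²*(-13 + 66) = (-10)²*53 = 100*53 = 5300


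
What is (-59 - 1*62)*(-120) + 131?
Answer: 14651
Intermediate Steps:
(-59 - 1*62)*(-120) + 131 = (-59 - 62)*(-120) + 131 = -121*(-120) + 131 = 14520 + 131 = 14651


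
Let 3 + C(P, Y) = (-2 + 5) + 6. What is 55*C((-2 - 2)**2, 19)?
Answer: 330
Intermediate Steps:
C(P, Y) = 6 (C(P, Y) = -3 + ((-2 + 5) + 6) = -3 + (3 + 6) = -3 + 9 = 6)
55*C((-2 - 2)**2, 19) = 55*6 = 330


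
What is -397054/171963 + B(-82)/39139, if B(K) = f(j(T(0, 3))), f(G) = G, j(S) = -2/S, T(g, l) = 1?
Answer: -15540640432/6730459857 ≈ -2.3090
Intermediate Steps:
B(K) = -2 (B(K) = -2/1 = -2*1 = -2)
-397054/171963 + B(-82)/39139 = -397054/171963 - 2/39139 = -15540640432/6730459857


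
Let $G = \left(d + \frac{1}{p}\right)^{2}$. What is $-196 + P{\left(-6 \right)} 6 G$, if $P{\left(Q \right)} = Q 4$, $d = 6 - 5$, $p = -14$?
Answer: $- \frac{15688}{49} \approx -320.16$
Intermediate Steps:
$d = 1$ ($d = 6 - 5 = 1$)
$P{\left(Q \right)} = 4 Q$
$G = \frac{169}{196}$ ($G = \left(1 + \frac{1}{-14}\right)^{2} = \left(1 - \frac{1}{14}\right)^{2} = \left(\frac{13}{14}\right)^{2} = \frac{169}{196} \approx 0.86224$)
$-196 + P{\left(-6 \right)} 6 G = -196 + 4 \left(-6\right) 6 \cdot \frac{169}{196} = -196 + \left(-24\right) 6 \cdot \frac{169}{196} = -196 - \frac{6084}{49} = - \frac{15688}{49}$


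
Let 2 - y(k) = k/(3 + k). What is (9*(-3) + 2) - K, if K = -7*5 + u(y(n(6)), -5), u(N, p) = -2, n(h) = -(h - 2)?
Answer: 12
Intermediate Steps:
n(h) = 2 - h (n(h) = -(-2 + h) = 2 - h)
y(k) = 2 - k/(3 + k)
K = -37 (K = -7*5 - 2 = -35 - 2 = -37)
(9*(-3) + 2) - K = (9*(-3) + 2) - 1*(-37) = (-27 + 2) + 37 = -25 + 37 = 12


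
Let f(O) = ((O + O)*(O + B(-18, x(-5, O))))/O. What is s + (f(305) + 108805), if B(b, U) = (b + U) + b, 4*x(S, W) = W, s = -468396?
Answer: -717801/2 ≈ -3.5890e+5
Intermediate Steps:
x(S, W) = W/4
B(b, U) = U + 2*b (B(b, U) = (U + b) + b = U + 2*b)
f(O) = -72 + 5*O/2 (f(O) = ((O + O)*(O + (O/4 + 2*(-18))))/O = ((2*O)*(O + (O/4 - 36)))/O = ((2*O)*(O + (-36 + O/4)))/O = ((2*O)*(-36 + 5*O/4))/O = (2*O*(-36 + 5*O/4))/O = -72 + 5*O/2)
s + (f(305) + 108805) = -468396 + ((-72 + (5/2)*305) + 108805) = -468396 + ((-72 + 1525/2) + 108805) = -468396 + (1381/2 + 108805) = -468396 + 218991/2 = -717801/2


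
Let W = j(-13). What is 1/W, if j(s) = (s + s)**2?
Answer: 1/676 ≈ 0.0014793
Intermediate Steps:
j(s) = 4*s**2 (j(s) = (2*s)**2 = 4*s**2)
W = 676 (W = 4*(-13)**2 = 4*169 = 676)
1/W = 1/676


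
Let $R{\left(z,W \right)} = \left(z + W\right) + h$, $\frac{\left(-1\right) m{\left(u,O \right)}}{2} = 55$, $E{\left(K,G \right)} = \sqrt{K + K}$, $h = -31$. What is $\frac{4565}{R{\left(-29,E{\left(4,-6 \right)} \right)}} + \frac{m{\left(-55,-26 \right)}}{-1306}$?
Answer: $- \frac{44664785}{586394} - \frac{4565 \sqrt{2}}{1796} \approx -79.763$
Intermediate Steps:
$E{\left(K,G \right)} = \sqrt{2} \sqrt{K}$ ($E{\left(K,G \right)} = \sqrt{2 K} = \sqrt{2} \sqrt{K}$)
$m{\left(u,O \right)} = -110$ ($m{\left(u,O \right)} = \left(-2\right) 55 = -110$)
$R{\left(z,W \right)} = -31 + W + z$ ($R{\left(z,W \right)} = \left(z + W\right) - 31 = \left(W + z\right) - 31 = -31 + W + z$)
$\frac{4565}{R{\left(-29,E{\left(4,-6 \right)} \right)}} + \frac{m{\left(-55,-26 \right)}}{-1306} = \frac{4565}{-31 + \sqrt{2} \sqrt{4} - 29} - \frac{110}{-1306} = \frac{4565}{-31 + \sqrt{2} \cdot 2 - 29} - - \frac{55}{653} = \frac{4565}{-31 + 2 \sqrt{2} - 29} + \frac{55}{653} = \frac{4565}{-60 + 2 \sqrt{2}} + \frac{55}{653} = \frac{55}{653} + \frac{4565}{-60 + 2 \sqrt{2}}$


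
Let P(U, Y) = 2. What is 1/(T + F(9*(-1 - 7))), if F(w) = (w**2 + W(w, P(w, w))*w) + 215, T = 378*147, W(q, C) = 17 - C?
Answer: 1/59885 ≈ 1.6699e-5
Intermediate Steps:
T = 55566
F(w) = 215 + w**2 + 15*w (F(w) = (w**2 + (17 - 1*2)*w) + 215 = (w**2 + (17 - 2)*w) + 215 = (w**2 + 15*w) + 215 = 215 + w**2 + 15*w)
1/(T + F(9*(-1 - 7))) = 1/(55566 + (215 + (9*(-1 - 7))**2 + 15*(9*(-1 - 7)))) = 1/(55566 + (215 + (9*(-8))**2 + 15*(9*(-8)))) = 1/(55566 + (215 + (-72)**2 + 15*(-72))) = 1/(55566 + (215 + 5184 - 1080)) = 1/(55566 + 4319) = 1/59885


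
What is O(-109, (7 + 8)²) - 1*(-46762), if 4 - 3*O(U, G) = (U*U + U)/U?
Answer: 140398/3 ≈ 46799.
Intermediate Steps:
O(U, G) = 4/3 - (U + U²)/(3*U) (O(U, G) = 4/3 - (U*U + U)/(3*U) = 4/3 - (U² + U)/(3*U) = 4/3 - (U + U²)/(3*U))
O(-109, (7 + 8)²) - 1*(-46762) = (1 - ⅓*(-109)) - 1*(-46762) = (1 + 109/3) + 46762 = 112/3 + 46762 = 140398/3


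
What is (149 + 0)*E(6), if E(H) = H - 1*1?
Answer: 745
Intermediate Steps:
E(H) = -1 + H (E(H) = H - 1 = -1 + H)
(149 + 0)*E(6) = (149 + 0)*(-1 + 6) = 149*5 = 745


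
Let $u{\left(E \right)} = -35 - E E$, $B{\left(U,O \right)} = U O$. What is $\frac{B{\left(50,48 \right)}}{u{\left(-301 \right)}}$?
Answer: $- \frac{200}{7553} \approx -0.02648$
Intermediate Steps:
$B{\left(U,O \right)} = O U$
$u{\left(E \right)} = -35 - E^{2}$
$\frac{B{\left(50,48 \right)}}{u{\left(-301 \right)}} = \frac{48 \cdot 50}{-35 - \left(-301\right)^{2}} = \frac{2400}{-35 - 90601} = \frac{2400}{-90636} = 2400 \left(- \frac{1}{90636}\right) = - \frac{200}{7553}$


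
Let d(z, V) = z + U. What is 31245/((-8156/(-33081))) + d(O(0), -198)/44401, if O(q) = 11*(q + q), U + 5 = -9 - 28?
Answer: 6556225255899/51733508 ≈ 1.2673e+5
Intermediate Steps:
U = -42 (U = -5 + (-9 - 28) = -5 - 37 = -42)
O(q) = 22*q (O(q) = 11*(2*q) = 22*q)
d(z, V) = -42 + z (d(z, V) = z - 42 = -42 + z)
31245/((-8156/(-33081))) + d(O(0), -198)/44401 = 31245/((-8156/(-33081))) + (-42 + 22*0)/44401 = 31245/((-8156*(-1/33081))) + (-42 + 0)*(1/44401) = 31245/(8156/33081) - 42*1/44401 = 31245*(33081/8156) - 6/6343 = 1033615845/8156 - 6/6343 = 6556225255899/51733508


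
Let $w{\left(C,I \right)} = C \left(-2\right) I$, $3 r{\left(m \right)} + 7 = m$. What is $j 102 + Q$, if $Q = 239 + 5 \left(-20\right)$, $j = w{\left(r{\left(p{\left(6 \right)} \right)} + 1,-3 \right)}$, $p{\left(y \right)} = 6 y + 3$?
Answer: $7279$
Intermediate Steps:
$p{\left(y \right)} = 3 + 6 y$
$r{\left(m \right)} = - \frac{7}{3} + \frac{m}{3}$
$w{\left(C,I \right)} = - 2 C I$
$j = 70$ ($j = \left(-2\right) \left(\left(- \frac{7}{3} + \frac{3 + 6 \cdot 6}{3}\right) + 1\right) \left(-3\right) = \left(-2\right) \left(\left(- \frac{7}{3} + \frac{3 + 36}{3}\right) + 1\right) \left(-3\right) = \left(-2\right) \left(\left(- \frac{7}{3} + \frac{1}{3} \cdot 39\right) + 1\right) \left(-3\right) = \left(-2\right) \left(\left(- \frac{7}{3} + 13\right) + 1\right) \left(-3\right) = \left(-2\right) \left(\frac{32}{3} + 1\right) \left(-3\right) = \left(-2\right) \frac{35}{3} \left(-3\right) = 70$)
$Q = 139$ ($Q = 239 - 100 = 139$)
$j 102 + Q = 70 \cdot 102 + 139 = 7140 + 139 = 7279$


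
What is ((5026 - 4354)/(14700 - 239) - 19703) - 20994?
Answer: -588518645/14461 ≈ -40697.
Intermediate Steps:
((5026 - 4354)/(14700 - 239) - 19703) - 20994 = (672/14461 - 19703) - 20994 = -284924411/14461 - 20994 = -588518645/14461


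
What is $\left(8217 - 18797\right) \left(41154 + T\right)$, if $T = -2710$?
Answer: $-406737520$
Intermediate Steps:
$\left(8217 - 18797\right) \left(41154 + T\right) = \left(8217 - 18797\right) \left(41154 - 2710\right) = \left(-10580\right) 38444 = -406737520$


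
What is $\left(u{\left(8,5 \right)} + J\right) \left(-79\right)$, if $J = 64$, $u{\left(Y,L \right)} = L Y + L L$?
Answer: $-10191$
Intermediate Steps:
$u{\left(Y,L \right)} = L^{2} + L Y$ ($u{\left(Y,L \right)} = L Y + L^{2} = L^{2} + L Y$)
$\left(u{\left(8,5 \right)} + J\right) \left(-79\right) = \left(5 \left(5 + 8\right) + 64\right) \left(-79\right) = \left(5 \cdot 13 + 64\right) \left(-79\right) = \left(65 + 64\right) \left(-79\right) = 129 \left(-79\right) = -10191$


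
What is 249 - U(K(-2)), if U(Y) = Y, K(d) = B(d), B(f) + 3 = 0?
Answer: 252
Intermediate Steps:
B(f) = -3 (B(f) = -3 + 0 = -3)
K(d) = -3
249 - U(K(-2)) = 249 - 1*(-3) = 249 + 3 = 252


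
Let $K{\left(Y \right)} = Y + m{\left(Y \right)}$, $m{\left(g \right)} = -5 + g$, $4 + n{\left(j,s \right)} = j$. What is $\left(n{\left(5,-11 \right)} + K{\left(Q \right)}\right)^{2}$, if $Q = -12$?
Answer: $784$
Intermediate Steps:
$n{\left(j,s \right)} = -4 + j$
$K{\left(Y \right)} = -5 + 2 Y$ ($K{\left(Y \right)} = Y + \left(-5 + Y\right) = -5 + 2 Y$)
$\left(n{\left(5,-11 \right)} + K{\left(Q \right)}\right)^{2} = \left(\left(-4 + 5\right) + \left(-5 + 2 \left(-12\right)\right)\right)^{2} = \left(1 - 29\right)^{2} = \left(-28\right)^{2} = 784$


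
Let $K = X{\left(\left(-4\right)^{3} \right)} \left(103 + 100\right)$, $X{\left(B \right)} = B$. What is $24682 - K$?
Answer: $37674$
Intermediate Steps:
$K = -12992$ ($K = \left(-4\right)^{3} \left(103 + 100\right) = \left(-64\right) 203 = -12992$)
$24682 - K = 24682 - -12992 = 24682 + 12992 = 37674$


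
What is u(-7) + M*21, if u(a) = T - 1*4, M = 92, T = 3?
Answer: 1931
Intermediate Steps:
u(a) = -1 (u(a) = 3 - 1*4 = 3 - 4 = -1)
u(-7) + M*21 = -1 + 92*21 = -1 + 1932 = 1931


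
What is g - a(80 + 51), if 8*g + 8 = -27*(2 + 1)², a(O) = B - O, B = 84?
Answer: 125/8 ≈ 15.625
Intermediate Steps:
a(O) = 84 - O
g = -251/8 (g = -1 + (-27*(2 + 1)²)/8 = -1 + (-27*3²)/8 = -1 + (-27*9)/8 = -1 + (⅛)*(-243) = -1 - 243/8 = -251/8 ≈ -31.375)
g - a(80 + 51) = -251/8 - (84 - (80 + 51)) = -251/8 - (84 - 1*131) = -251/8 - (84 - 131) = -251/8 - 1*(-47) = -251/8 + 47 = 125/8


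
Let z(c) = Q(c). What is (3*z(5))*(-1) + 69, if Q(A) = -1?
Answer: 72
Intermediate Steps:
z(c) = -1
(3*z(5))*(-1) + 69 = (3*(-1))*(-1) + 69 = -3*(-1) + 69 = 3 + 69 = 72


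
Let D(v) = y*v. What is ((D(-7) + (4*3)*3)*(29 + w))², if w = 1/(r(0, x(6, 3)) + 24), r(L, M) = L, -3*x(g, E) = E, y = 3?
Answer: 12145225/64 ≈ 1.8977e+5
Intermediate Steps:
D(v) = 3*v
x(g, E) = -E/3
w = 1/24 (w = 1/(0 + 24) = 1/24 ≈ 0.041667)
((D(-7) + (4*3)*3)*(29 + w))² = ((3*(-7) + (4*3)*3)*(29 + 1/24))² = ((-21 + 12*3)*(697/24))² = ((-21 + 36)*(697/24))² = (15*(697/24))² = (3485/8)² = 12145225/64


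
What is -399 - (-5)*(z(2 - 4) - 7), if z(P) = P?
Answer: -444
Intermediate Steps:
-399 - (-5)*(z(2 - 4) - 7) = -399 - (-5)*((2 - 4) - 7) = -399 - (-5)*(-2 - 7) = -399 - (-5)*(-9) = -399 - 1*45 = -399 - 45 = -444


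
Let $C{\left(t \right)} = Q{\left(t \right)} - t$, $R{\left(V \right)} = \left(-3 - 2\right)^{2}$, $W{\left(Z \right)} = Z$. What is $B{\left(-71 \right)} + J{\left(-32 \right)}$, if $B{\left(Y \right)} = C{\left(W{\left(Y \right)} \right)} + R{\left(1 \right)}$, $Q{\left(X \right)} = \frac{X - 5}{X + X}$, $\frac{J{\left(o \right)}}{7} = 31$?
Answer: $\frac{22261}{71} \approx 313.54$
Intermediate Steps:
$J{\left(o \right)} = 217$ ($J{\left(o \right)} = 7 \cdot 31 = 217$)
$R{\left(V \right)} = 25$ ($R{\left(V \right)} = \left(-5\right)^{2} = 25$)
$Q{\left(X \right)} = \frac{-5 + X}{2 X}$
$C{\left(t \right)} = - t + \frac{-5 + t}{2 t}$ ($C{\left(t \right)} = \frac{-5 + t}{2 t} - t = - t + \frac{-5 + t}{2 t}$)
$B{\left(Y \right)} = \frac{51}{2} - Y - \frac{5}{2 Y}$ ($B{\left(Y \right)} = \left(\frac{1}{2} - Y - \frac{5}{2 Y}\right) + 25 = \frac{51}{2} - Y - \frac{5}{2 Y}$)
$B{\left(-71 \right)} + J{\left(-32 \right)} = \left(\frac{51}{2} - -71 - \frac{5}{2 \left(-71\right)}\right) + 217 = \left(\frac{51}{2} + 71 - - \frac{5}{142}\right) + 217 = \left(\frac{51}{2} + 71 + \frac{5}{142}\right) + 217 = \frac{6854}{71} + 217 = \frac{22261}{71}$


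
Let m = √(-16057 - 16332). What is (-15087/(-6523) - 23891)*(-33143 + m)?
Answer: 469503454778/593 - 1090781342*I*√661/6523 ≈ 7.9174e+8 - 4.2992e+6*I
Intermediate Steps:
m = 7*I*√661 (m = √(-32389) = 7*I*√661 ≈ 179.97*I)
(-15087/(-6523) - 23891)*(-33143 + m) = (-15087/(-6523) - 23891)*(-33143 + 7*I*√661) = (-15087*(-1/6523) - 23891)*(-33143 + 7*I*√661) = (15087/6523 - 23891)*(-33143 + 7*I*√661) = -155825906*(-33143 + 7*I*√661)/6523 = 469503454778/593 - 1090781342*I*√661/6523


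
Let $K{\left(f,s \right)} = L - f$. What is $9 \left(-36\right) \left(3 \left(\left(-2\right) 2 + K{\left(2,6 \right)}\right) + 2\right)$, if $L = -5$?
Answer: $10044$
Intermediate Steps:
$K{\left(f,s \right)} = -5 - f$
$9 \left(-36\right) \left(3 \left(\left(-2\right) 2 + K{\left(2,6 \right)}\right) + 2\right) = 9 \left(-36\right) \left(3 \left(\left(-2\right) 2 - 7\right) + 2\right) = - 324 \left(3 \left(-4 - 7\right) + 2\right) = - 324 \left(3 \left(-11\right) + 2\right) = - 324 \left(-33 + 2\right) = \left(-324\right) \left(-31\right) = 10044$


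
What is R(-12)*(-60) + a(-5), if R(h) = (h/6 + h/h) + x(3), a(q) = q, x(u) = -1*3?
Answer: 235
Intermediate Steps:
x(u) = -3
R(h) = -2 + h/6 (R(h) = (h/6 + h/h) - 3 = (h*(⅙) + 1) - 3 = (h/6 + 1) - 3 = (1 + h/6) - 3 = -2 + h/6)
R(-12)*(-60) + a(-5) = (-2 + (⅙)*(-12))*(-60) - 5 = (-2 - 2)*(-60) - 5 = -4*(-60) - 5 = 240 - 5 = 235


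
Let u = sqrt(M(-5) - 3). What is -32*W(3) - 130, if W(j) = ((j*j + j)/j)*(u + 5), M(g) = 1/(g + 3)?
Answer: -770 - 64*I*sqrt(14) ≈ -770.0 - 239.47*I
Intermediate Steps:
M(g) = 1/(3 + g)
u = I*sqrt(14)/2 (u = sqrt(1/(3 - 5) - 3) = sqrt(1/(-2) - 3) = sqrt(-1/2 - 3) = sqrt(-7/2) = I*sqrt(14)/2 ≈ 1.8708*I)
W(j) = (5 + I*sqrt(14)/2)*(j + j**2)/j (W(j) = ((j*j + j)/j)*(I*sqrt(14)/2 + 5) = ((j**2 + j)/j)*(5 + I*sqrt(14)/2) = ((j + j**2)/j)*(5 + I*sqrt(14)/2) = (5 + I*sqrt(14)/2)*(j + j**2)/j)
-32*W(3) - 130 = -32*(5 + 5*3 + I*sqrt(14)/2 + (1/2)*I*3*sqrt(14)) - 130 = -32*(5 + 15 + I*sqrt(14)/2 + 3*I*sqrt(14)/2) - 130 = -32*(20 + 2*I*sqrt(14)) - 130 = (-640 - 64*I*sqrt(14)) - 130 = -770 - 64*I*sqrt(14)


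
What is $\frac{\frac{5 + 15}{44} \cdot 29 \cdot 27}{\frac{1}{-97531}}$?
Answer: $- \frac{381833865}{11} \approx -3.4712 \cdot 10^{7}$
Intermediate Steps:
$\frac{\frac{5 + 15}{44} \cdot 29 \cdot 27}{\frac{1}{-97531}} = \frac{20 \cdot \frac{1}{44} \cdot 29 \cdot 27}{- \frac{1}{97531}} = \frac{5}{11} \cdot 29 \cdot 27 \left(-97531\right) = \frac{145}{11} \cdot 27 \left(-97531\right) = \frac{3915}{11} \left(-97531\right) = - \frac{381833865}{11}$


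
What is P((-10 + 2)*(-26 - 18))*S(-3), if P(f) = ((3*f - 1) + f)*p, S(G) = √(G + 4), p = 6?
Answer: 8442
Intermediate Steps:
S(G) = √(4 + G)
P(f) = -6 + 24*f (P(f) = ((3*f - 1) + f)*6 = ((-1 + 3*f) + f)*6 = (-1 + 4*f)*6 = -6 + 24*f)
P((-10 + 2)*(-26 - 18))*S(-3) = (-6 + 24*((-10 + 2)*(-26 - 18)))*√(4 - 3) = (-6 + 24*(-8*(-44)))*√1 = (-6 + 24*352)*1 = (-6 + 8448)*1 = 8442*1 = 8442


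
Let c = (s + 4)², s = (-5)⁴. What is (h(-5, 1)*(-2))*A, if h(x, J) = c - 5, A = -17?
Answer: 13451624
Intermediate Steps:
s = 625
c = 395641 (c = (625 + 4)² = 629² = 395641)
h(x, J) = 395636 (h(x, J) = 395641 - 5 = 395636)
(h(-5, 1)*(-2))*A = (395636*(-2))*(-17) = -791272*(-17) = 13451624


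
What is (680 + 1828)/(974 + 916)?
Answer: 418/315 ≈ 1.3270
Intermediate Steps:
(680 + 1828)/(974 + 916) = 2508/1890 = 2508*(1/1890) = 418/315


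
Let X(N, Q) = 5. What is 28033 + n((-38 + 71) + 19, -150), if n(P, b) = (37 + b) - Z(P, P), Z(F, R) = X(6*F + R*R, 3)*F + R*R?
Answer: 24956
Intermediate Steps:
Z(F, R) = R² + 5*F (Z(F, R) = 5*F + R*R = 5*F + R² = R² + 5*F)
n(P, b) = 37 + b - P² - 5*P (n(P, b) = (37 + b) - (P² + 5*P) = (37 + b) + (-P² - 5*P) = 37 + b - P² - 5*P)
28033 + n((-38 + 71) + 19, -150) = 28033 + (37 - 150 - ((-38 + 71) + 19)² - 5*((-38 + 71) + 19)) = 28033 + (37 - 150 - (33 + 19)² - 5*(33 + 19)) = 28033 + (37 - 150 - 1*52² - 5*52) = 28033 + (37 - 150 - 1*2704 - 260) = 28033 + (37 - 150 - 2704 - 260) = 28033 - 3077 = 24956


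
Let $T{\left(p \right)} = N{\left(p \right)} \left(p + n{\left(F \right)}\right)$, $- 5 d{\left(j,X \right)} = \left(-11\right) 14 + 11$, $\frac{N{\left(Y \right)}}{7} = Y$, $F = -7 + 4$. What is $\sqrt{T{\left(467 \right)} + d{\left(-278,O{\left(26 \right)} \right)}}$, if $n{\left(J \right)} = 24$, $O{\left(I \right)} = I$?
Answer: $\frac{\sqrt{40127690}}{5} \approx 1266.9$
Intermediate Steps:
$F = -3$
$N{\left(Y \right)} = 7 Y$
$d{\left(j,X \right)} = \frac{143}{5}$ ($d{\left(j,X \right)} = - \frac{\left(-11\right) 14 + 11}{5} = - \frac{-154 + 11}{5} = \left(- \frac{1}{5}\right) \left(-143\right) = \frac{143}{5}$)
$T{\left(p \right)} = 7 p \left(24 + p\right)$ ($T{\left(p \right)} = 7 p \left(p + 24\right) = 7 p \left(24 + p\right)$)
$\sqrt{T{\left(467 \right)} + d{\left(-278,O{\left(26 \right)} \right)}} = \sqrt{7 \cdot 467 \left(24 + 467\right) + \frac{143}{5}} = \sqrt{7 \cdot 467 \cdot 491 + \frac{143}{5}} = \sqrt{1605079 + \frac{143}{5}} = \sqrt{\frac{8025538}{5}} = \frac{\sqrt{40127690}}{5}$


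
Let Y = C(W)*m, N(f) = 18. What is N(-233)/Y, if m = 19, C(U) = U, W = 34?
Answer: 9/323 ≈ 0.027864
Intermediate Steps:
Y = 646 (Y = 34*19 = 646)
N(-233)/Y = 18/646 = 18*(1/646) = 9/323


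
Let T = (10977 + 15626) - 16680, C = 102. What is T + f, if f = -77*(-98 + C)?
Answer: 9615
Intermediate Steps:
f = -308 (f = -77*(-98 + 102) = -77*4 = -308)
T = 9923 (T = 26603 - 16680 = 9923)
T + f = 9923 - 308 = 9615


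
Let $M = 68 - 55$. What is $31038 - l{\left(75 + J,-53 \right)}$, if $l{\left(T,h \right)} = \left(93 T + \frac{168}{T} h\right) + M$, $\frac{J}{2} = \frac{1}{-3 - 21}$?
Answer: $\frac{86939061}{3596} \approx 24177.0$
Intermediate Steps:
$M = 13$
$J = - \frac{1}{12}$ ($J = \frac{2}{-3 - 21} = \frac{2}{-24} = 2 \left(- \frac{1}{24}\right) = - \frac{1}{12} \approx -0.083333$)
$l{\left(T,h \right)} = 13 + 93 T + \frac{168 h}{T}$ ($l{\left(T,h \right)} = \left(93 T + \frac{168}{T} h\right) + 13 = \left(93 T + \frac{168 h}{T}\right) + 13 = 13 + 93 T + \frac{168 h}{T}$)
$31038 - l{\left(75 + J,-53 \right)} = 31038 - \left(13 + 93 \left(75 - \frac{1}{12}\right) + 168 \left(-53\right) \frac{1}{75 - \frac{1}{12}}\right) = 31038 - \left(13 + 93 \cdot \frac{899}{12} + 168 \left(-53\right) \frac{1}{\frac{899}{12}}\right) = 31038 - \left(13 + \frac{27869}{4} + 168 \left(-53\right) \frac{12}{899}\right) = 31038 - \left(13 + \frac{27869}{4} - \frac{106848}{899}\right) = 31038 - \frac{24673587}{3596} = \frac{86939061}{3596}$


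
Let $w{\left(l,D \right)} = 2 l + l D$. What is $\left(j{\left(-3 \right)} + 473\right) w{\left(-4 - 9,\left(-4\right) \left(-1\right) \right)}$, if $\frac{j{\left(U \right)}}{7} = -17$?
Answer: $-27612$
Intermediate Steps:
$j{\left(U \right)} = -119$ ($j{\left(U \right)} = 7 \left(-17\right) = -119$)
$w{\left(l,D \right)} = 2 l + D l$
$\left(j{\left(-3 \right)} + 473\right) w{\left(-4 - 9,\left(-4\right) \left(-1\right) \right)} = \left(-119 + 473\right) \left(-4 - 9\right) \left(2 - -4\right) = 354 \left(- 13 \left(2 + 4\right)\right) = 354 \left(\left(-13\right) 6\right) = 354 \left(-78\right) = -27612$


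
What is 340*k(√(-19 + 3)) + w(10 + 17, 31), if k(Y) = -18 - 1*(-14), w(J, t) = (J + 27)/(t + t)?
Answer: -42133/31 ≈ -1359.1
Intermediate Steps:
w(J, t) = (27 + J)/(2*t) (w(J, t) = (27 + J)/((2*t)) = (27 + J)*(1/(2*t)) = (27 + J)/(2*t))
k(Y) = -4 (k(Y) = -18 + 14 = -4)
340*k(√(-19 + 3)) + w(10 + 17, 31) = 340*(-4) + (½)*(27 + (10 + 17))/31 = -1360 + (½)*(1/31)*(27 + 27) = -1360 + (½)*(1/31)*54 = -1360 + 27/31 = -42133/31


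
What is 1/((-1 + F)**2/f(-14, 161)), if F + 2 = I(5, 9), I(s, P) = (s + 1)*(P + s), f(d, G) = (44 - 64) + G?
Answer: 47/2187 ≈ 0.021491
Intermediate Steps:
f(d, G) = -20 + G
I(s, P) = (1 + s)*(P + s)
F = 82 (F = -2 + (9 + 5 + 5**2 + 9*5) = -2 + (9 + 5 + 25 + 45) = -2 + 84 = 82)
1/((-1 + F)**2/f(-14, 161)) = 1/((-1 + 82)**2/(-20 + 161)) = 1/(81**2/141) = 1/(6561*(1/141)) = 1/(2187/47) = 47/2187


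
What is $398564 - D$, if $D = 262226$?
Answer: $136338$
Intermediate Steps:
$398564 - D = 398564 - 262226 = 136338$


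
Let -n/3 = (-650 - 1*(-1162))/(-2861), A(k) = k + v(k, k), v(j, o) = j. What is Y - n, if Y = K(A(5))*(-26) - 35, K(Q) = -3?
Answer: 121487/2861 ≈ 42.463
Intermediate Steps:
A(k) = 2*k (A(k) = k + k = 2*k)
n = 1536/2861 (n = -3*(-650 - 1*(-1162))/(-2861) = -3*(-650 + 1162)*(-1)/2861 = -1536*(-1)/2861 = -3*(-512/2861) = 1536/2861 ≈ 0.53687)
Y = 43 (Y = -3*(-26) - 35 = 78 - 35 = 43)
Y - n = 43 - 1*1536/2861 = 43 - 1536/2861 = 121487/2861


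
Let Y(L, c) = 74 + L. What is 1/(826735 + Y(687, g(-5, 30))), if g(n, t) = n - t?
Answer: 1/827496 ≈ 1.2085e-6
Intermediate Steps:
1/(826735 + Y(687, g(-5, 30))) = 1/(826735 + (74 + 687)) = 1/(826735 + 761) = 1/827496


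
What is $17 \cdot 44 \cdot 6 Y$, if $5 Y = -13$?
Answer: $- \frac{58344}{5} \approx -11669.0$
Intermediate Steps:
$Y = - \frac{13}{5}$ ($Y = \frac{1}{5} \left(-13\right) = - \frac{13}{5} \approx -2.6$)
$17 \cdot 44 \cdot 6 Y = 17 \cdot 44 \cdot 6 \left(- \frac{13}{5}\right) = 748 \left(- \frac{78}{5}\right) = - \frac{58344}{5}$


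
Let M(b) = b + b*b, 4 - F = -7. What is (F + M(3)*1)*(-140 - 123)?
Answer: -6049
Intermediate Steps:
F = 11 (F = 4 - 1*(-7) = 4 + 7 = 11)
M(b) = b + b²
(F + M(3)*1)*(-140 - 123) = (11 + (3*(1 + 3))*1)*(-140 - 123) = (11 + (3*4)*1)*(-263) = (11 + 12*1)*(-263) = (11 + 12)*(-263) = 23*(-263) = -6049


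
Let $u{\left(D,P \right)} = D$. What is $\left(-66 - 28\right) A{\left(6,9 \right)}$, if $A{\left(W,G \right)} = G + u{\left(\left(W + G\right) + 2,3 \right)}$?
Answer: $-2444$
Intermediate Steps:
$A{\left(W,G \right)} = 2 + W + 2 G$ ($A{\left(W,G \right)} = G + \left(\left(W + G\right) + 2\right) = G + \left(\left(G + W\right) + 2\right) = G + \left(2 + G + W\right) = 2 + W + 2 G$)
$\left(-66 - 28\right) A{\left(6,9 \right)} = \left(-66 - 28\right) \left(2 + 6 + 2 \cdot 9\right) = - 94 \left(2 + 6 + 18\right) = \left(-94\right) 26 = -2444$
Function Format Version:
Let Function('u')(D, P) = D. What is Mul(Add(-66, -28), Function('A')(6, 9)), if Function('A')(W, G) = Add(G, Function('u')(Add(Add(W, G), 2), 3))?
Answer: -2444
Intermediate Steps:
Function('A')(W, G) = Add(2, W, Mul(2, G)) (Function('A')(W, G) = Add(G, Add(Add(W, G), 2)) = Add(G, Add(Add(G, W), 2)) = Add(G, Add(2, G, W)) = Add(2, W, Mul(2, G)))
Mul(Add(-66, -28), Function('A')(6, 9)) = Mul(Add(-66, -28), Add(2, 6, Mul(2, 9))) = Mul(-94, Add(2, 6, 18)) = Mul(-94, 26) = -2444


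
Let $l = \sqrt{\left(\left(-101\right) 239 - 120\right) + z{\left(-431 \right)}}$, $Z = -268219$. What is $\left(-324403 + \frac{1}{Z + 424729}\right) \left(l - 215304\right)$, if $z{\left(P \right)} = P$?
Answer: $\frac{1821913698674636}{26085} - \frac{50772313529 i \sqrt{24690}}{156510} \approx 6.9845 \cdot 10^{10} - 5.0974 \cdot 10^{7} i$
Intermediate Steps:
$l = i \sqrt{24690}$ ($l = \sqrt{\left(\left(-101\right) 239 - 120\right) - 431} = \sqrt{\left(-24139 - 120\right) - 431} = \sqrt{-24259 - 431} = \sqrt{-24690} = i \sqrt{24690} \approx 157.13 i$)
$\left(-324403 + \frac{1}{Z + 424729}\right) \left(l - 215304\right) = \left(-324403 + \frac{1}{-268219 + 424729}\right) \left(i \sqrt{24690} - 215304\right) = \left(-324403 + \frac{1}{156510}\right) \left(-215304 + i \sqrt{24690}\right) = - \frac{50772313529 \left(-215304 + i \sqrt{24690}\right)}{156510} = \frac{1821913698674636}{26085} - \frac{50772313529 i \sqrt{24690}}{156510}$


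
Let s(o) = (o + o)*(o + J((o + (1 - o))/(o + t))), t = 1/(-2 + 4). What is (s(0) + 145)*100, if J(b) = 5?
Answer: 14500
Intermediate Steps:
t = ½ (t = 1/2 = ½ ≈ 0.50000)
s(o) = 2*o*(5 + o) (s(o) = (o + o)*(o + 5) = (2*o)*(5 + o) = 2*o*(5 + o))
(s(0) + 145)*100 = (2*0*(5 + 0) + 145)*100 = (2*0*5 + 145)*100 = (0 + 145)*100 = 145*100 = 14500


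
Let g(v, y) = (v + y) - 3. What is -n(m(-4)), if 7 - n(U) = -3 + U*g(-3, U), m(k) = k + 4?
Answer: -10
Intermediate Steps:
g(v, y) = -3 + v + y
m(k) = 4 + k
n(U) = 10 - U*(-6 + U) (n(U) = 7 - (-3 + U*(-3 - 3 + U)) = 7 - (-3 + U*(-6 + U)) = 7 + (3 - U*(-6 + U)) = 10 - U*(-6 + U))
-n(m(-4)) = -(10 - (4 - 4)*(-6 + (4 - 4))) = -(10 - 1*0*(-6 + 0)) = -(10 - 1*0*(-6)) = -(10 + 0) = -1*10 = -10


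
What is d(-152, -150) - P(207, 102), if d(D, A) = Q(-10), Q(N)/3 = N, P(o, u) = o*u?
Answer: -21144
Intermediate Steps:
Q(N) = 3*N
d(D, A) = -30 (d(D, A) = 3*(-10) = -30)
d(-152, -150) - P(207, 102) = -30 - 207*102 = -30 - 1*21114 = -30 - 21114 = -21144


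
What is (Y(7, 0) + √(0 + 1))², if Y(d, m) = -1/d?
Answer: 36/49 ≈ 0.73469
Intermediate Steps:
(Y(7, 0) + √(0 + 1))² = (-1/7 + √(0 + 1))² = (-1*⅐ + √1)² = (-⅐ + 1)² = (6/7)² = 36/49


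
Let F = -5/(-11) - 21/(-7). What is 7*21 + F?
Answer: 1655/11 ≈ 150.45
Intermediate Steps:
F = 38/11 (F = -5*(-1/11) - 21*(-⅐) = 5/11 + 3 = 38/11 ≈ 3.4545)
7*21 + F = 7*21 + 38/11 = 147 + 38/11 = 1655/11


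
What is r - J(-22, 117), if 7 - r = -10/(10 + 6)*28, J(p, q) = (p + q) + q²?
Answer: -27519/2 ≈ -13760.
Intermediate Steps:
J(p, q) = p + q + q²
r = 49/2 (r = 7 - (-10/(10 + 6))*28 = 7 - (-10/16)*28 = 7 - (-10*1/16)*28 = 7 - (-5)*28/8 = 7 - 1*(-35/2) = 7 + 35/2 = 49/2 ≈ 24.500)
r - J(-22, 117) = 49/2 - (-22 + 117 + 117²) = 49/2 - (-22 + 117 + 13689) = 49/2 - 1*13784 = 49/2 - 13784 = -27519/2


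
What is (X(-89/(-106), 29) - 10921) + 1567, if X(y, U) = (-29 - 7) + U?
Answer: -9361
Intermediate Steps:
X(y, U) = -36 + U
(X(-89/(-106), 29) - 10921) + 1567 = ((-36 + 29) - 10921) + 1567 = (-7 - 10921) + 1567 = -10928 + 1567 = -9361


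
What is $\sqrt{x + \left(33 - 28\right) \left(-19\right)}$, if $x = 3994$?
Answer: $\sqrt{3899} \approx 62.442$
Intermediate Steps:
$\sqrt{x + \left(33 - 28\right) \left(-19\right)} = \sqrt{3994 + \left(33 - 28\right) \left(-19\right)} = \sqrt{3994 + 5 \left(-19\right)} = \sqrt{3994 - 95} = \sqrt{3899}$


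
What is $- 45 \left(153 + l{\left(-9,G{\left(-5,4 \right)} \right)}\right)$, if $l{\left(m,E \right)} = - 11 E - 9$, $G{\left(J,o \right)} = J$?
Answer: $-8955$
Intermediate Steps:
$l{\left(m,E \right)} = -9 - 11 E$
$- 45 \left(153 + l{\left(-9,G{\left(-5,4 \right)} \right)}\right) = - 45 \left(153 - -46\right) = - 45 \left(153 + \left(-9 + 55\right)\right) = - 45 \left(153 + 46\right) = \left(-45\right) 199 = -8955$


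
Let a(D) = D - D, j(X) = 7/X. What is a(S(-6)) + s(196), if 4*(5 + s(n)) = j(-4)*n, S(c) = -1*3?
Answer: -363/4 ≈ -90.750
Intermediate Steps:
S(c) = -3
a(D) = 0
s(n) = -5 - 7*n/16 (s(n) = -5 + ((7/(-4))*n)/4 = -5 + ((7*(-1/4))*n)/4 = -5 + (-7*n/4)/4 = -5 - 7*n/16)
a(S(-6)) + s(196) = 0 + (-5 - 7/16*196) = 0 + (-5 - 343/4) = 0 - 363/4 = -363/4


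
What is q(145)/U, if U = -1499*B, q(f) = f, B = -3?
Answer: 145/4497 ≈ 0.032244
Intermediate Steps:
U = 4497 (U = -1499*(-3) = 4497)
q(145)/U = 145/4497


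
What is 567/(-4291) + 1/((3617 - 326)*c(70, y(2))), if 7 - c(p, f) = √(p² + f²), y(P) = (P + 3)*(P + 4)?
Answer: -1533054112/11601969633 - 10*√58/18926541 ≈ -0.13214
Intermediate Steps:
y(P) = (3 + P)*(4 + P)
c(p, f) = 7 - √(f² + p²) (c(p, f) = 7 - √(p² + f²) = 7 - √(f² + p²))
567/(-4291) + 1/((3617 - 326)*c(70, y(2))) = 567/(-4291) + 1/((3617 - 326)*(7 - √((12 + 2² + 7*2)² + 70²))) = 567*(-1/4291) + 1/(3291*(7 - √((12 + 4 + 14)² + 4900))) = -81/613 + 1/(3291*(7 - √(30² + 4900))) = -81/613 + 1/(3291*(7 - √(900 + 4900))) = -81/613 + 1/(3291*(7 - √5800)) = -81/613 + 1/(3291*(7 - 10*√58))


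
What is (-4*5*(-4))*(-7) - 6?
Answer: -566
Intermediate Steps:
(-4*5*(-4))*(-7) - 6 = -20*(-4)*(-7) - 6 = 80*(-7) - 6 = -560 - 6 = -566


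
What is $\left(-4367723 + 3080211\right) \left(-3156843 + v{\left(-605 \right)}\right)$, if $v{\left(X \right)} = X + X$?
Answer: $4066031134136$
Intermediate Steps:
$v{\left(X \right)} = 2 X$
$\left(-4367723 + 3080211\right) \left(-3156843 + v{\left(-605 \right)}\right) = \left(-4367723 + 3080211\right) \left(-3156843 + 2 \left(-605\right)\right) = - 1287512 \left(-3156843 - 1210\right) = \left(-1287512\right) \left(-3158053\right) = 4066031134136$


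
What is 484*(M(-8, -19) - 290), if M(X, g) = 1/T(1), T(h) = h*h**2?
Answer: -139876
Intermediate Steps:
T(h) = h**3
M(X, g) = 1 (M(X, g) = 1/(1**3) = 1/1 = 1)
484*(M(-8, -19) - 290) = 484*(1 - 290) = 484*(-289) = -139876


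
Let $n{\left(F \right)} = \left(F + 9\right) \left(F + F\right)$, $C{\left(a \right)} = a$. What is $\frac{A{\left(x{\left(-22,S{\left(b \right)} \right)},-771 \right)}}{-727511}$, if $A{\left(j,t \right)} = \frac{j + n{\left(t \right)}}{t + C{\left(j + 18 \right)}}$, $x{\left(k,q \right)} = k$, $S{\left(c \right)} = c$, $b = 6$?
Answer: $\frac{1174982}{563821025} \approx 0.002084$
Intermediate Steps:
$n{\left(F \right)} = 2 F \left(9 + F\right)$ ($n{\left(F \right)} = \left(9 + F\right) 2 F = 2 F \left(9 + F\right)$)
$A{\left(j,t \right)} = \frac{j + 2 t \left(9 + t\right)}{18 + j + t}$ ($A{\left(j,t \right)} = \frac{j + 2 t \left(9 + t\right)}{t + \left(j + 18\right)} = \frac{j + 2 t \left(9 + t\right)}{t + \left(18 + j\right)} = \frac{j + 2 t \left(9 + t\right)}{18 + j + t}$)
$\frac{A{\left(x{\left(-22,S{\left(b \right)} \right)},-771 \right)}}{-727511} = \frac{\frac{1}{18 - 22 - 771} \left(-22 + 2 \left(-771\right) \left(9 - 771\right)\right)}{-727511} = \frac{-22 + 2 \left(-771\right) \left(-762\right)}{-775} \left(- \frac{1}{727511}\right) = - \frac{-22 + 1175004}{775} \left(- \frac{1}{727511}\right) = \left(- \frac{1}{775}\right) 1174982 \left(- \frac{1}{727511}\right) = \left(- \frac{1174982}{775}\right) \left(- \frac{1}{727511}\right) = \frac{1174982}{563821025}$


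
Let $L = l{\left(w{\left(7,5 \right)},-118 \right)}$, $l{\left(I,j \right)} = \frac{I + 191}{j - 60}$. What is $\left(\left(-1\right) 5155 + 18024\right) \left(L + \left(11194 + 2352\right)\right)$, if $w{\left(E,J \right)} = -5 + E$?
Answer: $\frac{31027094655}{178} \approx 1.7431 \cdot 10^{8}$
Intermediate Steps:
$l{\left(I,j \right)} = \frac{191 + I}{-60 + j}$
$L = - \frac{193}{178}$ ($L = \frac{191 + \left(-5 + 7\right)}{-60 - 118} = \frac{191 + 2}{-178} = \left(- \frac{1}{178}\right) 193 = - \frac{193}{178} \approx -1.0843$)
$\left(\left(-1\right) 5155 + 18024\right) \left(L + \left(11194 + 2352\right)\right) = \left(\left(-1\right) 5155 + 18024\right) \left(- \frac{193}{178} + \left(11194 + 2352\right)\right) = \left(-5155 + 18024\right) \left(- \frac{193}{178} + 13546\right) = 12869 \cdot \frac{2410995}{178} = \frac{31027094655}{178}$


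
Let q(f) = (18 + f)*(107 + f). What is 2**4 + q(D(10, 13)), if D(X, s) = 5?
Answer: 2592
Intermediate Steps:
2**4 + q(D(10, 13)) = 2**4 + (1926 + 5**2 + 125*5) = 16 + (1926 + 25 + 625) = 16 + 2576 = 2592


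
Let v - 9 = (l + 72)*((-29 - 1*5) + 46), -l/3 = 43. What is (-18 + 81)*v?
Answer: -42525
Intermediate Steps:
l = -129 (l = -3*43 = -129)
v = -675 (v = 9 + (-129 + 72)*((-29 - 1*5) + 46) = 9 - 57*((-29 - 5) + 46) = 9 - 57*(-34 + 46) = 9 - 57*12 = 9 - 684 = -675)
(-18 + 81)*v = (-18 + 81)*(-675) = 63*(-675) = -42525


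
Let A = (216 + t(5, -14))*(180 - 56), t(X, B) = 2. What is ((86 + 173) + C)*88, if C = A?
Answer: 2401608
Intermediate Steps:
A = 27032 (A = (216 + 2)*(180 - 56) = 218*124 = 27032)
C = 27032
((86 + 173) + C)*88 = ((86 + 173) + 27032)*88 = (259 + 27032)*88 = 27291*88 = 2401608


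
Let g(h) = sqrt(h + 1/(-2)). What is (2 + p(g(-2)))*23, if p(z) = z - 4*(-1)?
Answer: 138 + 23*I*sqrt(10)/2 ≈ 138.0 + 36.366*I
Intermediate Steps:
g(h) = sqrt(-1/2 + h) (g(h) = sqrt(h + 1*(-1/2)) = sqrt(h - 1/2) = sqrt(-1/2 + h))
p(z) = 4 + z (p(z) = z + 4 = 4 + z)
(2 + p(g(-2)))*23 = (2 + (4 + sqrt(-2 + 4*(-2))/2))*23 = (2 + (4 + sqrt(-2 - 8)/2))*23 = (2 + (4 + sqrt(-10)/2))*23 = (2 + (4 + (I*sqrt(10))/2))*23 = (2 + (4 + I*sqrt(10)/2))*23 = (6 + I*sqrt(10)/2)*23 = 138 + 23*I*sqrt(10)/2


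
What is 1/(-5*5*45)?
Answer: -1/1125 ≈ -0.00088889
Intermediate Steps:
1/(-5*5*45) = 1/(-25*45) = 1/(-1125) = -1/1125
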